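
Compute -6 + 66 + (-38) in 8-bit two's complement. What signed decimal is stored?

-6 + 66 = 60 (00111100)
60 + (-38) = 22 (00010110)

22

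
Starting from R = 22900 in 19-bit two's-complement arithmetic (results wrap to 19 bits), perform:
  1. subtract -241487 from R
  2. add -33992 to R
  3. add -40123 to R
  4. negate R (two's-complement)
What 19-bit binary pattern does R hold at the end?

Start: R = 22900 = 0000101100101110100.
R = 22900 − (-241487) = 264387; wraps to -259901 = 1000000100011000011
R = -259901 + (-33992) = -293893; wraps to 230395 = 0111000001111111011
R = 230395 + (-40123) = 190272 = 0101110011101000000
R = −(190272) = -190272 = 1010001100011000000

1010001100011000000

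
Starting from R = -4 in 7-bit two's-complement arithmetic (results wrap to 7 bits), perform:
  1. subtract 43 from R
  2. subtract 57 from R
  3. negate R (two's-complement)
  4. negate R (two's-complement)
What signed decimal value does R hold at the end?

24

Start: R = -4 = 1111100.
R = -4 − 43 = -47 = 1010001
R = -47 − 57 = -104; wraps to 24 = 0011000
R = −(24) = -24 = 1101000
R = −(-24) = 24 = 0011000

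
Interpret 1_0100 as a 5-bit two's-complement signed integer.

-12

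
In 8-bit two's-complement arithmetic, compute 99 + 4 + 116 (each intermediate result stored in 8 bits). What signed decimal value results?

-37

99 + 4 = 103 (01100111)
103 + 116 = 219 → wraps to -37 (11011011)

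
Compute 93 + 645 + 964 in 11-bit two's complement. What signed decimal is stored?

93 + 645 = 738 (01011100010)
738 + 964 = 1702 → wraps to -346 (11010100110)

-346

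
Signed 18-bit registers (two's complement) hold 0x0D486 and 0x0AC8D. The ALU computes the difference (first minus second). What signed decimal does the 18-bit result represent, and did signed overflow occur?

0x0D486 = 001101010010000110 = 54406 (signed)
0x0AC8D = 001010110010001101 = 44173 (signed)
Subtract via negate-and-add: invert 001010110010001101 + 1 = 110101001101110011 (i.e. -44173).
  001101010010000110
+ 110101001101110011
= 000010011111111001  (discard carry-out 1)
Result 000010011111111001: MSB = 0 → value 10233.
Addends (after negating the subtrahend) have opposite signs, so signed overflow cannot occur.

10233; no overflow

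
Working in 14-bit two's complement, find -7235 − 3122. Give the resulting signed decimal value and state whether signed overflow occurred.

-7235 → 10001110111101
3122 → 00110000110010
Subtract via negate-and-add: invert 00110000110010 + 1 = 11001111001110 (i.e. -3122).
  10001110111101
+ 11001111001110
= 01011110001011  (discard carry-out 1)
Result 01011110001011: MSB = 0 → value 6027.
Both addends (after negating the subtrahend) are negative but the stored result is non-negative: signed overflow. The true value -7235 − 3122 = -10357 lies outside [-8192, 8191].

6027; overflow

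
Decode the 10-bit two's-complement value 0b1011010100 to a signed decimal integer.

MSB is 1, so the value is negative.
Invert: 0100101011. Add 1: 0100101100 = 300. So the value is −300.

-300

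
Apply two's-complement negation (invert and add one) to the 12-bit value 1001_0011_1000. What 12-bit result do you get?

Invert: 011011000111. Add 1: 011011001000.
Check: 100100111000 = -1736, 011011001000 = 1736.

011011001000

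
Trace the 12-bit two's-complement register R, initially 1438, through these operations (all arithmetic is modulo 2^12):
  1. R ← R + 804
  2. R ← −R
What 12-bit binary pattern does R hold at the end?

Start: R = 1438 = 010110011110.
R = 1438 + 804 = 2242; wraps to -1854 = 100011000010
R = −(-1854) = 1854 = 011100111110

011100111110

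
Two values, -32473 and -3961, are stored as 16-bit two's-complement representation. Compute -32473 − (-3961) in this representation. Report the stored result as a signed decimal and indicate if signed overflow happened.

-28512; no overflow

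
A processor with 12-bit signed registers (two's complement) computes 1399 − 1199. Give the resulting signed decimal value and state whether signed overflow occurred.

1399 → 010101110111
1199 → 010010101111
Subtract via negate-and-add: invert 010010101111 + 1 = 101101010001 (i.e. -1199).
  010101110111
+ 101101010001
= 000011001000  (discard carry-out 1)
Result 000011001000: MSB = 0 → value 200.
Addends (after negating the subtrahend) have opposite signs, so signed overflow cannot occur.

200; no overflow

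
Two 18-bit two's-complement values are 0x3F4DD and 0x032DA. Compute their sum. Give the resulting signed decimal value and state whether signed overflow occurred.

0x3F4DD = 111111010011011101 = -2851 (signed)
0x032DA = 000011001011011010 = 13018 (signed)
  111111010011011101
+ 000011001011011010
= 000010011110110111  (discard carry-out 1)
Result 000010011110110111: MSB = 0 → value 10167.
Addends have opposite signs, so signed overflow cannot occur.

10167; no overflow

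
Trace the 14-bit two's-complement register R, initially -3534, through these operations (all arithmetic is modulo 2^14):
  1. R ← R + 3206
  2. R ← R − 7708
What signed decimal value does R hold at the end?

-8036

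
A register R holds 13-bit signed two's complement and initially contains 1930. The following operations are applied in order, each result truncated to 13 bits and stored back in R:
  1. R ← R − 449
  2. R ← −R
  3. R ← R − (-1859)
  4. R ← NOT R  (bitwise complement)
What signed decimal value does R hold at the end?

Start: R = 1930 = 0011110001010.
R = 1930 − 449 = 1481 = 0010111001001
R = −(1481) = -1481 = 1101000110111
R = -1481 − (-1859) = 378 = 0000101111010
R = NOT 0000101111010 = 1111010000101 = -379

-379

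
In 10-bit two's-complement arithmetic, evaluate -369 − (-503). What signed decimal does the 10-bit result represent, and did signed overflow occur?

134; no overflow

-369 → 1010001111
-503 → 1000001001
Subtract via negate-and-add: invert 1000001001 + 1 = 0111110111 (i.e. 503).
  1010001111
+ 0111110111
= 0010000110  (discard carry-out 1)
Result 0010000110: MSB = 0 → value 134.
Addends (after negating the subtrahend) have opposite signs, so signed overflow cannot occur.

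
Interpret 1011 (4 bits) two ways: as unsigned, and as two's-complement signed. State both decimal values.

Unsigned: 1011 = 11.
Signed: MSB=1 → 11 − 16 = -5.

unsigned = 11, signed = -5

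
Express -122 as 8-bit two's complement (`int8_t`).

10000110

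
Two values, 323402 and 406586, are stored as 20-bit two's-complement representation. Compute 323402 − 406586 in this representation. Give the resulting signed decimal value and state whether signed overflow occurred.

323402 → 01001110111101001010
406586 → 01100011010000111010
Subtract via negate-and-add: invert 01100011010000111010 + 1 = 10011100101111000110 (i.e. -406586).
  01001110111101001010
+ 10011100101111000110
= 11101011101100010000
Result 11101011101100010000: MSB = 1 → 965392 − 1048576 = -83184.
Addends (after negating the subtrahend) have opposite signs, so signed overflow cannot occur.

-83184; no overflow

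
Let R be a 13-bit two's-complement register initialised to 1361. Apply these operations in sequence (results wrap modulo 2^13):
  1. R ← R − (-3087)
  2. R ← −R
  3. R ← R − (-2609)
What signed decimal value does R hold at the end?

Start: R = 1361 = 0010101010001.
R = 1361 − (-3087) = 4448; wraps to -3744 = 1000101100000
R = −(-3744) = 3744 = 0111010100000
R = 3744 − (-2609) = 6353; wraps to -1839 = 1100011010001

-1839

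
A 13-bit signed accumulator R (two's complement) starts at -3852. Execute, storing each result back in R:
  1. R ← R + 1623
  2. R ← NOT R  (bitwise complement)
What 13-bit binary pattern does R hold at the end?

0100010110100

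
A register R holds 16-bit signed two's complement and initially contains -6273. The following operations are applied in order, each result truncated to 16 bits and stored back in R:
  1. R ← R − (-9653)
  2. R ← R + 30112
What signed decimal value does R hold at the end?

-32044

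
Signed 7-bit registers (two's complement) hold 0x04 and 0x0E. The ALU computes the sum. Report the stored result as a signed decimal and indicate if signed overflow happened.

0x04 = 0000100 = 4 (signed)
0x0E = 0001110 = 14 (signed)
  0000100
+ 0001110
= 0010010
Result 0010010: MSB = 0 → value 18.
Both addends are non-negative and so is the stored result: no signed overflow.

18; no overflow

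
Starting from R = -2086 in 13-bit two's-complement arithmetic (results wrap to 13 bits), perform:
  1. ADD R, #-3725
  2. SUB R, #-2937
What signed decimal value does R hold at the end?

-2874

Start: R = -2086 = 1011111011010.
R = -2086 + (-3725) = -5811; wraps to 2381 = 0100101001101
R = 2381 − (-2937) = 5318; wraps to -2874 = 1010011000110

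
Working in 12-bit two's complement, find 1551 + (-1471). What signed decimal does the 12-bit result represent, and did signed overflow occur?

1551 → 011000001111
-1471 → 101001000001
  011000001111
+ 101001000001
= 000001010000  (discard carry-out 1)
Result 000001010000: MSB = 0 → value 80.
Addends have opposite signs, so signed overflow cannot occur.

80; no overflow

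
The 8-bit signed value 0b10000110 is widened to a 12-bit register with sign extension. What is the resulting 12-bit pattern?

MSB of 10000110 is 1; replicate it into the new high bits.
1111|10000110 → 111110000110 (still -122).

111110000110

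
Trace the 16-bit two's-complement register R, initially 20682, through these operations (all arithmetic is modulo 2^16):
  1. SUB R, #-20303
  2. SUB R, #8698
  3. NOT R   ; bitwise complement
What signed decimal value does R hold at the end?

-32288

Start: R = 20682 = 0101000011001010.
R = 20682 − (-20303) = 40985; wraps to -24551 = 1010000000011001
R = -24551 − 8698 = -33249; wraps to 32287 = 0111111000011111
R = NOT 0111111000011111 = 1000000111100000 = -32288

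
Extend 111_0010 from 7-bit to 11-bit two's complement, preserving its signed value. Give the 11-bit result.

11111110010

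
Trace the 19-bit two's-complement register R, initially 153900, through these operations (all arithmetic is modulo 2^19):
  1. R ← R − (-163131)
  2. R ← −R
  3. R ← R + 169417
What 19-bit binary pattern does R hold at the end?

1011011111101100010

Start: R = 153900 = 0100101100100101100.
R = 153900 − (-163131) = 317031; wraps to -207257 = 1001101011001100111
R = −(-207257) = 207257 = 0110010100110011001
R = 207257 + 169417 = 376674; wraps to -147614 = 1011011111101100010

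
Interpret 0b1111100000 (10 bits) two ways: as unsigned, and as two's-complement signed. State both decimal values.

Unsigned: 1111100000 = 992.
Signed: MSB=1 → 992 − 1024 = -32.

unsigned = 992, signed = -32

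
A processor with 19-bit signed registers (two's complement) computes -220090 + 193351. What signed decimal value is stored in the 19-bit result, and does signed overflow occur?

-26739; no overflow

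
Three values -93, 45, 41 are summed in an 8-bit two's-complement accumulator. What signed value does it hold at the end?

-93 + 45 = -48 (11010000)
-48 + 41 = -7 (11111001)

-7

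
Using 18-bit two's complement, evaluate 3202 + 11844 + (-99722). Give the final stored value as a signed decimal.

-84676

3202 + 11844 = 15046 (000011101011000110)
15046 + (-99722) = -84676 (101011010100111100)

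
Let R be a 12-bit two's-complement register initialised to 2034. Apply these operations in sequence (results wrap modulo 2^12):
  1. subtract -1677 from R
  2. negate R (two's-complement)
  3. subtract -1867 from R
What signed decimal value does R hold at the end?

-1844

Start: R = 2034 = 011111110010.
R = 2034 − (-1677) = 3711; wraps to -385 = 111001111111
R = −(-385) = 385 = 000110000001
R = 385 − (-1867) = 2252; wraps to -1844 = 100011001100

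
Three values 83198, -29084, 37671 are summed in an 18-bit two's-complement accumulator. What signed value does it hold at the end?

91785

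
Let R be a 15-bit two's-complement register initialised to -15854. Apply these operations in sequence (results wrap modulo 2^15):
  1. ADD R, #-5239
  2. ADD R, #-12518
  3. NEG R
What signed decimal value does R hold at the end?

843

Start: R = -15854 = 100001000010010.
R = -15854 + (-5239) = -21093; wraps to 11675 = 010110110011011
R = 11675 + (-12518) = -843 = 111110010110101
R = −(-843) = 843 = 000001101001011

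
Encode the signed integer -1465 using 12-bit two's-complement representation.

101001000111

|-1465| = 1465 = 010110111001 in 12 bits.
Invert the bits: 101001000110. Add 1: 101001000111.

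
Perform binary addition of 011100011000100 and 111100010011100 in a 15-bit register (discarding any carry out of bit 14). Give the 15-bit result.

011000101100000

  011100011000100
+ 111100010011100
= 011000101100000  (discard carry-out 1)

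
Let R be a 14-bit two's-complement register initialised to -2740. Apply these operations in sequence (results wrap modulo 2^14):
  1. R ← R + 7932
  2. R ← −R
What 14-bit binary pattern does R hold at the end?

10101110111000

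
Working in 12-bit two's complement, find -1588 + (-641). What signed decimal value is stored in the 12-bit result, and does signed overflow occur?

-1588 → 100111001100
-641 → 110101111111
  100111001100
+ 110101111111
= 011101001011  (discard carry-out 1)
Result 011101001011: MSB = 0 → value 1867.
Both addends are negative but the stored result is non-negative: signed overflow. The true value -1588 + (-641) = -2229 lies outside [-2048, 2047].

1867; overflow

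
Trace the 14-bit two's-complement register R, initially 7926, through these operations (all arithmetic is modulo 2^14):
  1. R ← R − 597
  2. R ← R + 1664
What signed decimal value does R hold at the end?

-7391

Start: R = 7926 = 01111011110110.
R = 7926 − 597 = 7329 = 01110010100001
R = 7329 + 1664 = 8993; wraps to -7391 = 10001100100001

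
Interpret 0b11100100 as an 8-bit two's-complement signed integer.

-28

MSB is 1, so the value is negative.
Unsigned reading: 228. Subtract 2^8 = 256: 228 − 256 = -28.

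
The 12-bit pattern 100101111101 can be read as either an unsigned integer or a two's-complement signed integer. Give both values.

unsigned = 2429, signed = -1667

Unsigned: 100101111101 = 2429.
Signed: MSB=1 → 2429 − 4096 = -1667.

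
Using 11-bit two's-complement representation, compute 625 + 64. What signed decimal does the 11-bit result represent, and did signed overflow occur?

689; no overflow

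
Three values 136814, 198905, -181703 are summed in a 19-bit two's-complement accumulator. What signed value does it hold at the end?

154016

136814 + 198905 = 335719 → wraps to -188569 (1010001111101100111)
-188569 + (-181703) = -370272 → wraps to 154016 (0100101100110100000)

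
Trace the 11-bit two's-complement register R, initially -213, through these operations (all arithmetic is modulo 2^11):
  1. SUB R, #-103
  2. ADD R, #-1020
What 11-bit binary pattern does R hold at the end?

Start: R = -213 = 11100101011.
R = -213 − (-103) = -110 = 11110010010
R = -110 + (-1020) = -1130; wraps to 918 = 01110010110

01110010110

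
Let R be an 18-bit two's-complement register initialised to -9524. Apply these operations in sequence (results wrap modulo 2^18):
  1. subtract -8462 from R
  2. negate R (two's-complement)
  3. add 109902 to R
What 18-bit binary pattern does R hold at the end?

011011000101110100

Start: R = -9524 = 111101101011001100.
R = -9524 − (-8462) = -1062 = 111111101111011010
R = −(-1062) = 1062 = 000000010000100110
R = 1062 + 109902 = 110964 = 011011000101110100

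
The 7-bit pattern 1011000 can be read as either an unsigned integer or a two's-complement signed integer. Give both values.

unsigned = 88, signed = -40

Unsigned: 1011000 = 88.
Signed: MSB=1 → 88 − 128 = -40.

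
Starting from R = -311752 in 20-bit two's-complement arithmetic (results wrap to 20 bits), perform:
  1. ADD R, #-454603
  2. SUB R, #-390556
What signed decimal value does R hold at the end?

Start: R = -311752 = 10110011111000111000.
R = -311752 + (-454603) = -766355; wraps to 282221 = 01000100111001101101
R = 282221 − (-390556) = 672777; wraps to -375799 = 10100100010000001001

-375799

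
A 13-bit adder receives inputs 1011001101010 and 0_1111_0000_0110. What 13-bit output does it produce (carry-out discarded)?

  1011001101010
+ 0111100000110
= 0010101110000  (discard carry-out 1)

0010101110000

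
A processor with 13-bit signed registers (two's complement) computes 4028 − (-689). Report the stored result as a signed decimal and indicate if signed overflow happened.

4028 → 0111110111100
-689 → 1110101001111
Subtract via negate-and-add: invert 1110101001111 + 1 = 0001010110001 (i.e. 689).
  0111110111100
+ 0001010110001
= 1001001101101
Result 1001001101101: MSB = 1 → 4717 − 8192 = -3475.
Both addends (after negating the subtrahend) are non-negative but the stored result is negative: signed overflow. The true value 4028 − (-689) = 4717 lies outside [-4096, 4095].

-3475; overflow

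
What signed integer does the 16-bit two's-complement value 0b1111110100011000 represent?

MSB is 1, so the value is negative.
Unsigned reading: 64792. Subtract 2^16 = 65536: 64792 − 65536 = -744.

-744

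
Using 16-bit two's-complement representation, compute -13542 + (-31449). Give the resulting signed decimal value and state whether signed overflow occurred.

-13542 → 1100101100011010
-31449 → 1000010100100111
  1100101100011010
+ 1000010100100111
= 0101000001000001  (discard carry-out 1)
Result 0101000001000001: MSB = 0 → value 20545.
Both addends are negative but the stored result is non-negative: signed overflow. The true value -13542 + (-31449) = -44991 lies outside [-32768, 32767].

20545; overflow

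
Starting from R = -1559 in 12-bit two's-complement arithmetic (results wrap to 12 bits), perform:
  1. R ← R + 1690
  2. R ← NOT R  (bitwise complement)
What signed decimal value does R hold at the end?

Start: R = -1559 = 100111101001.
R = -1559 + 1690 = 131 = 000010000011
R = NOT 000010000011 = 111101111100 = -132

-132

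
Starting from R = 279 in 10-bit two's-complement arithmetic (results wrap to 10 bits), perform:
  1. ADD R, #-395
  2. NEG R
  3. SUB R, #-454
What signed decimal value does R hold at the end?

-454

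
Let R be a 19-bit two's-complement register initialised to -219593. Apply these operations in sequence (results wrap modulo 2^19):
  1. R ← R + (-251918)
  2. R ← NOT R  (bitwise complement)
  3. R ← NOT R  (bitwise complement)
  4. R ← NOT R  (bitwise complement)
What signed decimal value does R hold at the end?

-52778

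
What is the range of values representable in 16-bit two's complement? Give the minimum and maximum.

Minimum: −2^15 = -32768.
Maximum: 2^15 − 1 = 32767.

min = -32768, max = 32767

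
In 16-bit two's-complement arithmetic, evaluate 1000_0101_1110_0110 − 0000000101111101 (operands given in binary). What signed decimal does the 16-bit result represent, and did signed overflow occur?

-31639; no overflow

1000_0101_1110_0110 → 1000010111100110 = -31258 (signed)
0000000101111101 = 381 (signed)
Subtract via negate-and-add: invert 0000000101111101 + 1 = 1111111010000011 (i.e. -381).
  1000010111100110
+ 1111111010000011
= 1000010001101001  (discard carry-out 1)
Result 1000010001101001: MSB = 1 → 33897 − 65536 = -31639.
Both addends (after negating the subtrahend) are negative and so is the stored result: no signed overflow.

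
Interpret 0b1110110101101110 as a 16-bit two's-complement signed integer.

-4754

MSB is 1, so the value is negative.
Invert: 0001001010010001. Add 1: 0001001010010010 = 4754. So the value is −4754.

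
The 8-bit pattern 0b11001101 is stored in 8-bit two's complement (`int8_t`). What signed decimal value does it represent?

-51

MSB is 1, so the value is negative.
Unsigned reading: 205. Subtract 2^8 = 256: 205 − 256 = -51.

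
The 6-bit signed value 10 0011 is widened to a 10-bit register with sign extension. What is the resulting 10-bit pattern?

1111100011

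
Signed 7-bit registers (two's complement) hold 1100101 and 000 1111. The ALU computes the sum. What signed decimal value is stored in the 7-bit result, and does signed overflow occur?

1100101 = -27 (signed)
000 1111 → 0001111 = 15 (signed)
  1100101
+ 0001111
= 1110100
Result 1110100: MSB = 1 → 116 − 128 = -12.
Addends have opposite signs, so signed overflow cannot occur.

-12; no overflow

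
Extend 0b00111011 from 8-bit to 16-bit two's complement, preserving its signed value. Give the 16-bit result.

0000000000111011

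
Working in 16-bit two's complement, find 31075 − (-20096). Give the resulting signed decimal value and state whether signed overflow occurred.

-14365; overflow

31075 → 0111100101100011
-20096 → 1011000110000000
Subtract via negate-and-add: invert 1011000110000000 + 1 = 0100111010000000 (i.e. 20096).
  0111100101100011
+ 0100111010000000
= 1100011111100011
Result 1100011111100011: MSB = 1 → 51171 − 65536 = -14365.
Both addends (after negating the subtrahend) are non-negative but the stored result is negative: signed overflow. The true value 31075 − (-20096) = 51171 lies outside [-32768, 32767].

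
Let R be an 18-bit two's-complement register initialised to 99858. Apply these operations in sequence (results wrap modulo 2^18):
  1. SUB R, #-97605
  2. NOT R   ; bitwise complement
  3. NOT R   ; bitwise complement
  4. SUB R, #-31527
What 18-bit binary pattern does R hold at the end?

Start: R = 99858 = 011000011000010010.
R = 99858 − (-97605) = 197463; wraps to -64681 = 110000001101010111
R = NOT 110000001101010111 = 001111110010101000 = 64680
R = NOT 001111110010101000 = 110000001101010111 = -64681
R = -64681 − (-31527) = -33154 = 110111111001111110

110111111001111110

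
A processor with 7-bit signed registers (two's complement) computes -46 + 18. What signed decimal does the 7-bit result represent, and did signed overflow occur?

-46 → 1010010
18 → 0010010
  1010010
+ 0010010
= 1100100
Result 1100100: MSB = 1 → 100 − 128 = -28.
Addends have opposite signs, so signed overflow cannot occur.

-28; no overflow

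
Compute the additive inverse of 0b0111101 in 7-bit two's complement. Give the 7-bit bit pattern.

1000011

Invert: 1000010. Add 1: 1000011.
Check: 0111101 = 61, 1000011 = -61.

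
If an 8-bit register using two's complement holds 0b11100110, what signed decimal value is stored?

-26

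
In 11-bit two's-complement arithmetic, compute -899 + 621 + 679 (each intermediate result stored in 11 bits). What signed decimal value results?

401

-899 + 621 = -278 (11011101010)
-278 + 679 = 401 (00110010001)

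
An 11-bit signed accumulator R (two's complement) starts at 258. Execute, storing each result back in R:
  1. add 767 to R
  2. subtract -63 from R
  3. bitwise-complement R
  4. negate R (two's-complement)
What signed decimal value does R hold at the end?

Start: R = 258 = 00100000010.
R = 258 + 767 = 1025; wraps to -1023 = 10000000001
R = -1023 − (-63) = -960 = 10001000000
R = NOT 10001000000 = 01110111111 = 959
R = −(959) = -959 = 10001000001

-959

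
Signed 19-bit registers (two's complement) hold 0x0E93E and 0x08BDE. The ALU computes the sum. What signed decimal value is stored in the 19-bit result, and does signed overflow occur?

95516; no overflow

0x0E93E = 0001110100100111110 = 59710 (signed)
0x08BDE = 0001000101111011110 = 35806 (signed)
  0001110100100111110
+ 0001000101111011110
= 0010111010100011100
Result 0010111010100011100: MSB = 0 → value 95516.
Both addends are non-negative and so is the stored result: no signed overflow.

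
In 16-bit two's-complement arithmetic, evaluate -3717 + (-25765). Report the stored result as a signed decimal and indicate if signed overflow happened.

-29482; no overflow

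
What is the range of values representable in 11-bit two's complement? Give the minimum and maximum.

min = -1024, max = 1023

Minimum: −2^10 = -1024.
Maximum: 2^10 − 1 = 1023.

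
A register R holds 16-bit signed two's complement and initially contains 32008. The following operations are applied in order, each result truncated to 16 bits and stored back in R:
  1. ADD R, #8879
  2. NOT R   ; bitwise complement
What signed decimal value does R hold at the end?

Start: R = 32008 = 0111110100001000.
R = 32008 + 8879 = 40887; wraps to -24649 = 1001111110110111
R = NOT 1001111110110111 = 0110000001001000 = 24648

24648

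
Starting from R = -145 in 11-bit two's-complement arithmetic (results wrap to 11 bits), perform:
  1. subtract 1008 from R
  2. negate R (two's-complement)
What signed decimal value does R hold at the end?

Start: R = -145 = 11101101111.
R = -145 − 1008 = -1153; wraps to 895 = 01101111111
R = −(895) = -895 = 10010000001

-895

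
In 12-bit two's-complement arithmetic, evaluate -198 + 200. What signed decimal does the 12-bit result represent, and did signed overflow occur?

2; no overflow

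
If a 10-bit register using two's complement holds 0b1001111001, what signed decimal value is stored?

-391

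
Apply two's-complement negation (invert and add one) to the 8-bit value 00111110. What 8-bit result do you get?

11000010

Invert: 11000001. Add 1: 11000010.
Check: 00111110 = 62, 11000010 = -62.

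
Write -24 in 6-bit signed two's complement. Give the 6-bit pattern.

101000

|-24| = 24 = 011000 in 6 bits.
Invert the bits: 100111. Add 1: 101000.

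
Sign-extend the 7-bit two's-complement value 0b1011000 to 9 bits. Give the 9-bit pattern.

111011000

MSB of 1011000 is 1; replicate it into the new high bits.
11|1011000 → 111011000 (still -40).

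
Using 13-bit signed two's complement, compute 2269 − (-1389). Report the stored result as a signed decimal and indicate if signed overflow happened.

2269 → 0100011011101
-1389 → 1101010010011
Subtract via negate-and-add: invert 1101010010011 + 1 = 0010101101101 (i.e. 1389).
  0100011011101
+ 0010101101101
= 0111001001010
Result 0111001001010: MSB = 0 → value 3658.
Both addends (after negating the subtrahend) are non-negative and so is the stored result: no signed overflow.

3658; no overflow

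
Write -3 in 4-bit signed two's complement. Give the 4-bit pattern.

1101

|-3| = 3 = 0011 in 4 bits.
Invert the bits: 1100. Add 1: 1101.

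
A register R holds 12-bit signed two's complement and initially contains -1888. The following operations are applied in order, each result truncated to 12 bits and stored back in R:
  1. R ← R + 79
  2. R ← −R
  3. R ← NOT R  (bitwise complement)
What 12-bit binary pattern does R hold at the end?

Start: R = -1888 = 100010100000.
R = -1888 + 79 = -1809 = 100011101111
R = −(-1809) = 1809 = 011100010001
R = NOT 011100010001 = 100011101110 = -1810

100011101110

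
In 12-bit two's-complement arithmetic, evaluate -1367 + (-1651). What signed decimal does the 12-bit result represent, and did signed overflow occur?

1078; overflow

-1367 → 101010101001
-1651 → 100110001101
  101010101001
+ 100110001101
= 010000110110  (discard carry-out 1)
Result 010000110110: MSB = 0 → value 1078.
Both addends are negative but the stored result is non-negative: signed overflow. The true value -1367 + (-1651) = -3018 lies outside [-2048, 2047].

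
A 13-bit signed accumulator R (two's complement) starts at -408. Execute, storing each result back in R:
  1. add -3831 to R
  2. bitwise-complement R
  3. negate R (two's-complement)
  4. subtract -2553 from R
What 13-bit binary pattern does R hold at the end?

1100101101011

Start: R = -408 = 1111001101000.
R = -408 + (-3831) = -4239; wraps to 3953 = 0111101110001
R = NOT 0111101110001 = 1000010001110 = -3954
R = −(-3954) = 3954 = 0111101110010
R = 3954 − (-2553) = 6507; wraps to -1685 = 1100101101011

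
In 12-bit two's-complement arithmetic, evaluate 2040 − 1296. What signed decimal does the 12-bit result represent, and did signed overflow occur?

2040 → 011111111000
1296 → 010100010000
Subtract via negate-and-add: invert 010100010000 + 1 = 101011110000 (i.e. -1296).
  011111111000
+ 101011110000
= 001011101000  (discard carry-out 1)
Result 001011101000: MSB = 0 → value 744.
Addends (after negating the subtrahend) have opposite signs, so signed overflow cannot occur.

744; no overflow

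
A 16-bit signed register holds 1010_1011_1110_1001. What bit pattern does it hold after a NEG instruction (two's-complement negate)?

Invert: 0101010000010110. Add 1: 0101010000010111.
Check: 1010101111101001 = -21527, 0101010000010111 = 21527.

0101010000010111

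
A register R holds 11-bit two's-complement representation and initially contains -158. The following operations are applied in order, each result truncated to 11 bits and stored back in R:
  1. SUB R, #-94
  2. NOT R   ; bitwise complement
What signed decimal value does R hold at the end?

63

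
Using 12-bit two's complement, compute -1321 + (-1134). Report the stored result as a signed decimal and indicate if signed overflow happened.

1641; overflow

-1321 → 101011010111
-1134 → 101110010010
  101011010111
+ 101110010010
= 011001101001  (discard carry-out 1)
Result 011001101001: MSB = 0 → value 1641.
Both addends are negative but the stored result is non-negative: signed overflow. The true value -1321 + (-1134) = -2455 lies outside [-2048, 2047].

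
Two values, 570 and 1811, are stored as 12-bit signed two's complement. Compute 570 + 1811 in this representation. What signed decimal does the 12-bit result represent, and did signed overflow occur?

-1715; overflow

570 → 001000111010
1811 → 011100010011
  001000111010
+ 011100010011
= 100101001101
Result 100101001101: MSB = 1 → 2381 − 4096 = -1715.
Both addends are non-negative but the stored result is negative: signed overflow. The true value 570 + 1811 = 2381 lies outside [-2048, 2047].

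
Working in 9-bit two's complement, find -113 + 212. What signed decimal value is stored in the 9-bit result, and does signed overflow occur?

-113 → 110001111
212 → 011010100
  110001111
+ 011010100
= 001100011  (discard carry-out 1)
Result 001100011: MSB = 0 → value 99.
Addends have opposite signs, so signed overflow cannot occur.

99; no overflow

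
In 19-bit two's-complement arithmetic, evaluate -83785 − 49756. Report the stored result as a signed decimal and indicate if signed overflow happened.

-83785 → 1101011100010110111
49756 → 0001100001001011100
Subtract via negate-and-add: invert 0001100001001011100 + 1 = 1110011110110100100 (i.e. -49756).
  1101011100010110111
+ 1110011110110100100
= 1011111011001011011  (discard carry-out 1)
Result 1011111011001011011: MSB = 1 → 390747 − 524288 = -133541.
Both addends (after negating the subtrahend) are negative and so is the stored result: no signed overflow.

-133541; no overflow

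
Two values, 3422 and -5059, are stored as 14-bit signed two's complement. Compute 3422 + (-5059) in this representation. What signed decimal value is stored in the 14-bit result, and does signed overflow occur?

-1637; no overflow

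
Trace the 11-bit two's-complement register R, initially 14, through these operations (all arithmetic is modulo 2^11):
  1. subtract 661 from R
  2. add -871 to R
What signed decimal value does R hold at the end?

530

Start: R = 14 = 00000001110.
R = 14 − 661 = -647 = 10101111001
R = -647 + (-871) = -1518; wraps to 530 = 01000010010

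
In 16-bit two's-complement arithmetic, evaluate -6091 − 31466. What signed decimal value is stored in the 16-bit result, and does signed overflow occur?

27979; overflow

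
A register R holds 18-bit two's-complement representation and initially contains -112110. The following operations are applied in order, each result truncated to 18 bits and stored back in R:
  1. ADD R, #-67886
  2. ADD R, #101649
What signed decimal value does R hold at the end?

Start: R = -112110 = 100100101000010010.
R = -112110 + (-67886) = -179996; wraps to 82148 = 010100000011100100
R = 82148 + 101649 = 183797; wraps to -78347 = 101100110111110101

-78347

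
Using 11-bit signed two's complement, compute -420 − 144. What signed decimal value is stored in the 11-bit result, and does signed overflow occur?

-564; no overflow

-420 → 11001011100
144 → 00010010000
Subtract via negate-and-add: invert 00010010000 + 1 = 11101110000 (i.e. -144).
  11001011100
+ 11101110000
= 10111001100  (discard carry-out 1)
Result 10111001100: MSB = 1 → 1484 − 2048 = -564.
Both addends (after negating the subtrahend) are negative and so is the stored result: no signed overflow.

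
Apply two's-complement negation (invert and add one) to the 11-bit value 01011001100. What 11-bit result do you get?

Invert: 10100110011. Add 1: 10100110100.

10100110100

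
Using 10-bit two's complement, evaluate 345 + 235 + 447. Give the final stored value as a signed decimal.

3

345 + 235 = 580 → wraps to -444 (1001000100)
-444 + 447 = 3 (0000000011)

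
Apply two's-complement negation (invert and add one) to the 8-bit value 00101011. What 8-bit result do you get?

11010101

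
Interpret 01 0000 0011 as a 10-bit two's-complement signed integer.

259

MSB is 0, so the value is non-negative: 0100000011 = 259.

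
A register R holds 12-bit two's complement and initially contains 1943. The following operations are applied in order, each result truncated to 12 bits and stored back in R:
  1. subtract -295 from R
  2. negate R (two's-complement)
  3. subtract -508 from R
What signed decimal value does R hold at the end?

-1730

Start: R = 1943 = 011110010111.
R = 1943 − (-295) = 2238; wraps to -1858 = 100010111110
R = −(-1858) = 1858 = 011101000010
R = 1858 − (-508) = 2366; wraps to -1730 = 100100111110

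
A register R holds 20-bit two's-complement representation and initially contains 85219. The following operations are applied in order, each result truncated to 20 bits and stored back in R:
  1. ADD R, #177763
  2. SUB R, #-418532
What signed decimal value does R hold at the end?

-367062

Start: R = 85219 = 00010100110011100011.
R = 85219 + 177763 = 262982 = 01000000001101000110
R = 262982 − (-418532) = 681514; wraps to -367062 = 10100110011000101010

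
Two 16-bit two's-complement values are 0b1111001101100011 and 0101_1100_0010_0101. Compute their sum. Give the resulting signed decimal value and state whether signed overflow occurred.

0b1111001101100011 → 1111001101100011 = -3229 (signed)
0101_1100_0010_0101 → 0101110000100101 = 23589 (signed)
  1111001101100011
+ 0101110000100101
= 0100111110001000  (discard carry-out 1)
Result 0100111110001000: MSB = 0 → value 20360.
Addends have opposite signs, so signed overflow cannot occur.

20360; no overflow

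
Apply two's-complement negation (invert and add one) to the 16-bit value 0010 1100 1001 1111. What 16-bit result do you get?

1101001101100001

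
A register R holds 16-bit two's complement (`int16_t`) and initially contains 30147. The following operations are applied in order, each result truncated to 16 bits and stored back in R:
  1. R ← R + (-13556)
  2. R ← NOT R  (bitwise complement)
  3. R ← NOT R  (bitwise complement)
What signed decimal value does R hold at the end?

16591

Start: R = 30147 = 0111010111000011.
R = 30147 + (-13556) = 16591 = 0100000011001111
R = NOT 0100000011001111 = 1011111100110000 = -16592
R = NOT 1011111100110000 = 0100000011001111 = 16591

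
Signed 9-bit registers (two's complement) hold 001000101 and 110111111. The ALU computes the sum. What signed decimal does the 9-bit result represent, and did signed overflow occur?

001000101 = 69 (signed)
110111111 = -65 (signed)
  001000101
+ 110111111
= 000000100  (discard carry-out 1)
Result 000000100: MSB = 0 → value 4.
Addends have opposite signs, so signed overflow cannot occur.

4; no overflow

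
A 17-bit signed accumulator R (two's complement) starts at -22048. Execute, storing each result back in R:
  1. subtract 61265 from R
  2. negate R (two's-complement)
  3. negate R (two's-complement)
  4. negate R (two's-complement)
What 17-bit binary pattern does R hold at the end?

10100010101110001

Start: R = -22048 = 11010100111100000.
R = -22048 − 61265 = -83313; wraps to 47759 = 01011101010001111
R = −(47759) = -47759 = 10100010101110001
R = −(-47759) = 47759 = 01011101010001111
R = −(47759) = -47759 = 10100010101110001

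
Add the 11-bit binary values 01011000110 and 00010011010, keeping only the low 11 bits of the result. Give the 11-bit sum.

  01011000110
+ 00010011010
= 01101100000

01101100000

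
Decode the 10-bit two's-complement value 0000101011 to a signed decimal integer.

43

MSB is 0, so the value is non-negative: 0000101011 = 43.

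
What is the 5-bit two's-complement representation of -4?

11100

|-4| = 4 = 00100 in 5 bits.
Invert the bits: 11011. Add 1: 11100.
Check: 11100 reads as 28 − 32 = -4.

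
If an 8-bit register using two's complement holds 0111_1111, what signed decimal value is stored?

127

MSB is 0, so the value is non-negative: 01111111 = 127.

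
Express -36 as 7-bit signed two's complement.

|-36| = 36 = 0100100 in 7 bits.
Invert the bits: 1011011. Add 1: 1011100.

1011100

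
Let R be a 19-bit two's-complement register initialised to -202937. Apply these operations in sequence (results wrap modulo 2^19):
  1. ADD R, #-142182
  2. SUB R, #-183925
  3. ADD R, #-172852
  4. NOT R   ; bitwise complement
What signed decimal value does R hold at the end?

-190243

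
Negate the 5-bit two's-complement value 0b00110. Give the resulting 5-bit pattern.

11010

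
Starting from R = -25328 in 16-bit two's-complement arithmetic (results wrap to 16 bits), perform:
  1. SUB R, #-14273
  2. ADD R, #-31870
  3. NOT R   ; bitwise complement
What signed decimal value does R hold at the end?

Start: R = -25328 = 1001110100010000.
R = -25328 − (-14273) = -11055 = 1101010011010001
R = -11055 + (-31870) = -42925; wraps to 22611 = 0101100001010011
R = NOT 0101100001010011 = 1010011110101100 = -22612

-22612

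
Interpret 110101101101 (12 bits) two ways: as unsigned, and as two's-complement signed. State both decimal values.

unsigned = 3437, signed = -659

Unsigned: 110101101101 = 3437.
Signed: MSB=1 → 3437 − 4096 = -659.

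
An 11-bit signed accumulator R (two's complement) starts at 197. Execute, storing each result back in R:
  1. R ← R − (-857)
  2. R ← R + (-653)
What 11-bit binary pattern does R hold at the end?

Start: R = 197 = 00011000101.
R = 197 − (-857) = 1054; wraps to -994 = 10000011110
R = -994 + (-653) = -1647; wraps to 401 = 00110010001

00110010001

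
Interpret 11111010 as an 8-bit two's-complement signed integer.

MSB is 1, so the value is negative.
Invert: 00000101. Add 1: 00000110 = 6. So the value is −6.

-6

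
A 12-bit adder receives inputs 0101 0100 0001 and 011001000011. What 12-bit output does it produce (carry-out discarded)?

  010101000001
+ 011001000011
= 101110000100

101110000100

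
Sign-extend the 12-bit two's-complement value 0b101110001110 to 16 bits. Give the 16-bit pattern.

1111101110001110

MSB of 101110001110 is 1; replicate it into the new high bits.
1111|101110001110 → 1111101110001110 (still -1138).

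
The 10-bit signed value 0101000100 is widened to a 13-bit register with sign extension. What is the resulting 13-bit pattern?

0000101000100

MSB of 0101000100 is 0; replicate it into the new high bits.
000|0101000100 → 0000101000100 (still 324).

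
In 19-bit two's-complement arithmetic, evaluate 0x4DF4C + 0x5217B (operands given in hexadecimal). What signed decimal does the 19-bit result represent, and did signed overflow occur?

131271; overflow

0x4DF4C = 1001101111101001100 = -204980 (signed)
0x5217B = 1010010000101111011 = -188037 (signed)
  1001101111101001100
+ 1010010000101111011
= 0100000000011000111  (discard carry-out 1)
Result 0100000000011000111: MSB = 0 → value 131271.
Both addends are negative but the stored result is non-negative: signed overflow. The true value -204980 + (-188037) = -393017 lies outside [-262144, 262143].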